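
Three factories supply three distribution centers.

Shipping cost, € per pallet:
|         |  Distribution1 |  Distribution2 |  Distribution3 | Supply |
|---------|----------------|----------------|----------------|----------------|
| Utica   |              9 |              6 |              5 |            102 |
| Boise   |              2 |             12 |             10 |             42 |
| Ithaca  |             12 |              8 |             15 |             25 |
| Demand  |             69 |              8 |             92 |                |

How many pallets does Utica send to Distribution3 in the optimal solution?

Optimal shipments:
  Utica→Distribution1: 10 × €9 = €90
  Utica→Distribution3: 92 × €5 = €460
  Boise→Distribution1: 42 × €2 = €84
  Ithaca→Distribution1: 17 × €12 = €204
  Ithaca→Distribution2: 8 × €8 = €64
Total cost = €902.
So Utica→Distribution3 carries 92 pallets.

92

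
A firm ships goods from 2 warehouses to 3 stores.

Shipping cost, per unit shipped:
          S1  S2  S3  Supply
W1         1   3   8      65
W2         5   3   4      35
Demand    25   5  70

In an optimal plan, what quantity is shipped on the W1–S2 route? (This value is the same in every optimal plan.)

Solving gives:
  W1->S1: 25 units
  W1->S2: 5 units
  W1->S3: 35 units
  W2->S3: 35 units
Total cost = 460.
So W1→S2 carries 5 units.

5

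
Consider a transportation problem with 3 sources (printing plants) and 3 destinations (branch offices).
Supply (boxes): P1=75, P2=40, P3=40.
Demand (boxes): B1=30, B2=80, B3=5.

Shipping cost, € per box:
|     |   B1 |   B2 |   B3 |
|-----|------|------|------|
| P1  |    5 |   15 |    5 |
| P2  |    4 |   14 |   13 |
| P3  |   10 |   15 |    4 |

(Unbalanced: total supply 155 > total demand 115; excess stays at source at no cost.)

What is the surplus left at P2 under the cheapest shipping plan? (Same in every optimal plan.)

Minimum-cost shipments:
  P1->B2: 70 boxes
  P2->B1: 30 boxes
  P2->B2: 10 boxes
  P3->B3: 5 boxes
Total cost = €1330.
P2 ships 40 of its 40, leaving 0.

0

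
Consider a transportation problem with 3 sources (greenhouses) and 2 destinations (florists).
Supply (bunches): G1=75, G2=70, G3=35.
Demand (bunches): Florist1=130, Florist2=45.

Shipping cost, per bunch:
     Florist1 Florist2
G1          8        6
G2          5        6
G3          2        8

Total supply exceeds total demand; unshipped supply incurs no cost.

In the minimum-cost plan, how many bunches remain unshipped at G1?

5

Minimum-cost shipments:
  G1->Florist1: 25 × 8 = 200
  G1->Florist2: 45 × 6 = 270
  G2->Florist1: 70 × 5 = 350
  G3->Florist1: 35 × 2 = 70
Total cost = 890.
G1 ships 70 of its 75, leaving 5.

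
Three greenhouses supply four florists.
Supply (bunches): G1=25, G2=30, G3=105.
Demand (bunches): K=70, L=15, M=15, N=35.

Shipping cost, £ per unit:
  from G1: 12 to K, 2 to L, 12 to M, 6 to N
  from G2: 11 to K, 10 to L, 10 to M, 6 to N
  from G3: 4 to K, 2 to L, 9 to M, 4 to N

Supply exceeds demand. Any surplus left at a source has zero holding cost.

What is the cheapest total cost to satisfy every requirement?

600

One minimum-cost allocation:
  G1–L: 15 × £2 = £30
  G2–M: 15 × £10 = £150
  G3–K: 70 × £4 = £280
  G3–N: 35 × £4 = £140
Total = 30 + 150 + 280 + 140 = £600.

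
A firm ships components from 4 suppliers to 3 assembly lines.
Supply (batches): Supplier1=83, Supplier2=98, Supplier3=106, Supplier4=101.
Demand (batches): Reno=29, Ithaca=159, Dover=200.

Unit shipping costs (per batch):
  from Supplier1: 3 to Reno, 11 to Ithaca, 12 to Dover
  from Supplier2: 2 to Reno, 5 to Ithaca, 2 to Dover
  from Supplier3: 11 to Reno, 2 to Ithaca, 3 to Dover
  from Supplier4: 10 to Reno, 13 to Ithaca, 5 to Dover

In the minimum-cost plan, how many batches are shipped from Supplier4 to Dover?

101

Solving gives:
  Supplier1 to Reno: 29 × 3 = 87
  Supplier1 to Ithaca: 54 × 11 = 594
  Supplier2 to Dover: 98 × 2 = 196
  Supplier3 to Ithaca: 105 × 2 = 210
  Supplier3 to Dover: 1 × 3 = 3
  Supplier4 to Dover: 101 × 5 = 505
Total cost = 1595.
So Supplier4→Dover carries 101 batches.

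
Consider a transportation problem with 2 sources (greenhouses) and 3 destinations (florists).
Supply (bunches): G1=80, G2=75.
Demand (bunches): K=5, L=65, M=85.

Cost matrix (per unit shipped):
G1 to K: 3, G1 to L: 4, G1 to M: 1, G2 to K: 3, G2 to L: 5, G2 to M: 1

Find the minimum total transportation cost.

360

One minimum-cost allocation:
  G1→K: 5 × 3 = 15
  G1→L: 65 × 4 = 260
  G1→M: 10 × 1 = 10
  G2→M: 75 × 1 = 75
Total = 15 + 260 + 10 + 75 = 360.
(Supply check: G1 ships 80; G2 ships 75.)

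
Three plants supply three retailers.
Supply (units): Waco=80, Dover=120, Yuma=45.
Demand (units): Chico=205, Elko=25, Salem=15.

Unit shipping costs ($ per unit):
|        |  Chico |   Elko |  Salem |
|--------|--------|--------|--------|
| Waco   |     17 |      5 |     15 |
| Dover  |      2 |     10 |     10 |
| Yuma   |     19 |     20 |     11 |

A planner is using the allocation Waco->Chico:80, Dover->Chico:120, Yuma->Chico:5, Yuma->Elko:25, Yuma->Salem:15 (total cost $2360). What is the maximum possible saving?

Current plan cost = 80·17 + 120·2 + 5·19 + 25·20 + 15·11 = $2360.
Optimal plan:
  Waco->Chico: 55 units
  Waco->Elko: 25 units
  Dover->Chico: 120 units
  Yuma->Chico: 30 units
  Yuma->Salem: 15 units
Optimal cost = $2035.
Saving = 2360 − 2035 = $325.

325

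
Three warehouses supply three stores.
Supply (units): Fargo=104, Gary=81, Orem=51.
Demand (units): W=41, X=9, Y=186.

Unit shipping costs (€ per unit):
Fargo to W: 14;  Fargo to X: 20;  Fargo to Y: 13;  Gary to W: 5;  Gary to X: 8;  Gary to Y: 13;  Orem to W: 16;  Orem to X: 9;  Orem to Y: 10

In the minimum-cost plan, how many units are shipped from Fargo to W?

0

The minimum-cost plan:
  Fargo–Y: 104 × €13 = €1352
  Gary–W: 41 × €5 = €205
  Gary–X: 9 × €8 = €72
  Gary–Y: 31 × €13 = €403
  Orem–Y: 51 × €10 = €510
Total cost = €2542.
The route Fargo→W is not used.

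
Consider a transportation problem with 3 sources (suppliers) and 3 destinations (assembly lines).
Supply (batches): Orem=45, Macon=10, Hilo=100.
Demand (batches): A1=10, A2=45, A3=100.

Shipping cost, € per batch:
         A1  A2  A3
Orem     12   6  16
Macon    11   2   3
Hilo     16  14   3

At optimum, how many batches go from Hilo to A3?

100

Solving gives:
  Orem->A1: 10 batches
  Orem->A2: 35 batches
  Macon->A2: 10 batches
  Hilo->A3: 100 batches
Total cost = €650.
So Hilo→A3 carries 100 batches.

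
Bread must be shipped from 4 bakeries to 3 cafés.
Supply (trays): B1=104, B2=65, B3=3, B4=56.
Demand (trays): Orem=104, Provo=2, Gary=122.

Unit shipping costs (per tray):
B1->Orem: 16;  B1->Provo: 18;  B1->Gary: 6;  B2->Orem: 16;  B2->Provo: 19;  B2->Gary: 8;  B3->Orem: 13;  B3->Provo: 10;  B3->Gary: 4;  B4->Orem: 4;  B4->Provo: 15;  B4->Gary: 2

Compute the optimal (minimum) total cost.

Optimal allocation:
  B1 to Gary: 104 × 6 = 624
  B2 to Orem: 48 × 16 = 768
  B2 to Gary: 17 × 8 = 136
  B3 to Provo: 2 × 10 = 20
  B3 to Gary: 1 × 4 = 4
  B4 to Orem: 56 × 4 = 224
Total = 624 + 768 + 136 + 20 + 4 + 224 = 1776.

1776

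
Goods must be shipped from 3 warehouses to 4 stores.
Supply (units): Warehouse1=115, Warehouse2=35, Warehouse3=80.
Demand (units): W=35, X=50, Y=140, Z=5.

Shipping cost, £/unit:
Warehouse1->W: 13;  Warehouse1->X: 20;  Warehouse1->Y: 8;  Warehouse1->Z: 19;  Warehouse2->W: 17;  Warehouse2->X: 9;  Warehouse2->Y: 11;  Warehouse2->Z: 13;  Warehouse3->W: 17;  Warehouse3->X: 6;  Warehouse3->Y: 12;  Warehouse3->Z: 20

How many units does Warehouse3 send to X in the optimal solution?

Optimal shipments:
  Warehouse1→W: 5 × £13 = £65
  Warehouse1→Y: 110 × £8 = £880
  Warehouse2→Y: 30 × £11 = £330
  Warehouse2→Z: 5 × £13 = £65
  Warehouse3→W: 30 × £17 = £510
  Warehouse3→X: 50 × £6 = £300
Total cost = £2150.
So Warehouse3→X carries 50 units.

50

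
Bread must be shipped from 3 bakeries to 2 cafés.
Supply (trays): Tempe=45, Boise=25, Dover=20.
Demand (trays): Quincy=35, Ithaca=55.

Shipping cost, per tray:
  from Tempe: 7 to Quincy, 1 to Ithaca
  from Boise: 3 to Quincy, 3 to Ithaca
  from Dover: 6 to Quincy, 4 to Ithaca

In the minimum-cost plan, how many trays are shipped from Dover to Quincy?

Solving gives:
  Tempe->Ithaca: 45 × 1 = 45
  Boise->Quincy: 25 × 3 = 75
  Dover->Quincy: 10 × 6 = 60
  Dover->Ithaca: 10 × 4 = 40
Total cost = 220.
So Dover→Quincy carries 10 trays.

10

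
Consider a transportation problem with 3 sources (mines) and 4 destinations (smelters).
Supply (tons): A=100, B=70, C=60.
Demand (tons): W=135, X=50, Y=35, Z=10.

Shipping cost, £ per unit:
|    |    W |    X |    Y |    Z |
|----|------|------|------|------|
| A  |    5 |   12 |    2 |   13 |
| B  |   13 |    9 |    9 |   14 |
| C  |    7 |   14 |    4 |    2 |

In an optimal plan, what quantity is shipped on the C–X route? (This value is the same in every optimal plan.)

0

Solving gives:
  A–W: 85 × £5 = £425
  A–Y: 15 × £2 = £30
  B–X: 50 × £9 = £450
  B–Y: 20 × £9 = £180
  C–W: 50 × £7 = £350
  C–Z: 10 × £2 = £20
Total cost = £1455.
The route C→X is not used.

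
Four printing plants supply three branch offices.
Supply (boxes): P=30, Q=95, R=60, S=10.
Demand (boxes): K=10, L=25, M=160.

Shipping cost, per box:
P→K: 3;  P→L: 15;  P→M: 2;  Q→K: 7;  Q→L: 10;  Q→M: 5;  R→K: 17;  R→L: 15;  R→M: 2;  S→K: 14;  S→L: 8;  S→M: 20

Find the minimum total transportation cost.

820

One minimum-cost allocation:
  P–K: 10 × 3 = 30
  P–M: 20 × 2 = 40
  Q–L: 15 × 10 = 150
  Q–M: 80 × 5 = 400
  R–M: 60 × 2 = 120
  S–L: 10 × 8 = 80
Total = 30 + 40 + 150 + 400 + 120 + 80 = 820.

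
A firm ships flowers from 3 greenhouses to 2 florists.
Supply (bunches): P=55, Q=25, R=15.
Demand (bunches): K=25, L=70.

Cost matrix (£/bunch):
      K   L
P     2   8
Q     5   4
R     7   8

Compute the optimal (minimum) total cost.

One minimum-cost allocation:
  P–K: 25 × £2 = £50
  P–L: 30 × £8 = £240
  Q–L: 25 × £4 = £100
  R–L: 15 × £8 = £120
Total = 50 + 240 + 100 + 120 = £510.

510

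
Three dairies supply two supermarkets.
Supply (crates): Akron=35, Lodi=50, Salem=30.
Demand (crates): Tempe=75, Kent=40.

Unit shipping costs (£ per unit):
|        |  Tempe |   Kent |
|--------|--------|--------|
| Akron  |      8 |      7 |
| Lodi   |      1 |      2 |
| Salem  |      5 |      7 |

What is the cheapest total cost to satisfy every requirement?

One minimum-cost allocation:
  Akron→Kent: 35 crates
  Lodi→Tempe: 45 crates
  Lodi→Kent: 5 crates
  Salem→Tempe: 30 crates
Total cost = £450.

450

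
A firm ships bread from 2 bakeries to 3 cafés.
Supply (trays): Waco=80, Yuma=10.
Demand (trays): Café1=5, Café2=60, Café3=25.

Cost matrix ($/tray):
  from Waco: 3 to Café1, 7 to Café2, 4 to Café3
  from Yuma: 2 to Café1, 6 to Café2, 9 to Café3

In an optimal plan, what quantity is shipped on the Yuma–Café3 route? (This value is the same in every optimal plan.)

Optimal shipments:
  Waco–Café1: 5 trays
  Waco–Café2: 50 trays
  Waco–Café3: 25 trays
  Yuma–Café2: 10 trays
Total cost = $525.
The route Yuma→Café3 is not used.

0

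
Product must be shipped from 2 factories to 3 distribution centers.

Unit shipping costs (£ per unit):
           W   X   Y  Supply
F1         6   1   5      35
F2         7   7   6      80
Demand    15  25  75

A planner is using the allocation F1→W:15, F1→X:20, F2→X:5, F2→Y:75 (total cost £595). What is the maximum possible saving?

Current plan cost = 15·6 + 20·1 + 5·7 + 75·6 = £595.
Optimal plan:
  F1–X: 25 pallets
  F1–Y: 10 pallets
  F2–W: 15 pallets
  F2–Y: 65 pallets
Optimal cost = £570.
Saving = 595 − 570 = £25.

25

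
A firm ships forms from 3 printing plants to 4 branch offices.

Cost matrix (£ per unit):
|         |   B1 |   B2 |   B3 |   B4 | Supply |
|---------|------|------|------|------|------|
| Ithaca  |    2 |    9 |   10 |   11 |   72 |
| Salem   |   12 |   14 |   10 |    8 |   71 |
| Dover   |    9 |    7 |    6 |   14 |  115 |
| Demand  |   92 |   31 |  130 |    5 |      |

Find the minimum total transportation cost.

1605

One minimum-cost allocation:
  Ithaca→B1: 72 × £2 = £144
  Salem→B1: 20 × £12 = £240
  Salem→B3: 46 × £10 = £460
  Salem→B4: 5 × £8 = £40
  Dover→B2: 31 × £7 = £217
  Dover→B3: 84 × £6 = £504
Total = 144 + 240 + 460 + 40 + 217 + 504 = £1605.
(Supply check: Ithaca ships 72; Salem ships 71; Dover ships 115.)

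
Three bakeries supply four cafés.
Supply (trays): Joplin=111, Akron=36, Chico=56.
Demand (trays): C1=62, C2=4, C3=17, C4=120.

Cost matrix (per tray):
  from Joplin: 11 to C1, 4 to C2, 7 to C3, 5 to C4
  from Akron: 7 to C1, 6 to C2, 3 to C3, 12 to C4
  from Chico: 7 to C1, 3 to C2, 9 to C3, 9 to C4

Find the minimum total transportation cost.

Optimal allocation:
  Joplin to C4: 111 trays
  Akron to C1: 19 trays
  Akron to C3: 17 trays
  Chico to C1: 43 trays
  Chico to C2: 4 trays
  Chico to C4: 9 trays
Total cost = 1133.

1133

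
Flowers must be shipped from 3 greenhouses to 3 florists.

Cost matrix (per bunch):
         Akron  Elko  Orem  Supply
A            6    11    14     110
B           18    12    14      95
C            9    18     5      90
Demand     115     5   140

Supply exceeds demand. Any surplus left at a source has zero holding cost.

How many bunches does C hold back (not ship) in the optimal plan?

Minimum-cost shipments:
  A to Akron: 110 × 6 = 660
  B to Akron: 5 × 18 = 90
  B to Elko: 5 × 12 = 60
  B to Orem: 50 × 14 = 700
  C to Orem: 90 × 5 = 450
Total cost = 1960.
C ships 90 of its 90, leaving 0.

0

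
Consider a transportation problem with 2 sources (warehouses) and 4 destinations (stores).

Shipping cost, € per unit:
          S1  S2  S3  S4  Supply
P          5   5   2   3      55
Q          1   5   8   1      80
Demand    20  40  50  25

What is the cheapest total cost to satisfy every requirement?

Optimal allocation:
  P–S2: 5 × €5 = €25
  P–S3: 50 × €2 = €100
  Q–S1: 20 × €1 = €20
  Q–S2: 35 × €5 = €175
  Q–S4: 25 × €1 = €25
Total = 25 + 100 + 20 + 175 + 25 = €345.

345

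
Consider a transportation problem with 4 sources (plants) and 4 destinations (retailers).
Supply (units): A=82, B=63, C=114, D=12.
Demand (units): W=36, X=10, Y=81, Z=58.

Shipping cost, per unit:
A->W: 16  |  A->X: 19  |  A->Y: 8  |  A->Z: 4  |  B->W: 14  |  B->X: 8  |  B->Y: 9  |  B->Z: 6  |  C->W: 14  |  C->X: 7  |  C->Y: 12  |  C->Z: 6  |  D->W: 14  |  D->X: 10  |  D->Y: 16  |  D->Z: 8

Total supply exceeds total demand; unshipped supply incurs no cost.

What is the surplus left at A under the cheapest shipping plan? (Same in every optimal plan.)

0

An optimal plan:
  A→Y: 24 units
  A→Z: 58 units
  B→W: 6 units
  B→Y: 57 units
  C→W: 18 units
  C→X: 10 units
  D→W: 12 units
Total cost = 1511.
A ships 82 of its 82, leaving 0.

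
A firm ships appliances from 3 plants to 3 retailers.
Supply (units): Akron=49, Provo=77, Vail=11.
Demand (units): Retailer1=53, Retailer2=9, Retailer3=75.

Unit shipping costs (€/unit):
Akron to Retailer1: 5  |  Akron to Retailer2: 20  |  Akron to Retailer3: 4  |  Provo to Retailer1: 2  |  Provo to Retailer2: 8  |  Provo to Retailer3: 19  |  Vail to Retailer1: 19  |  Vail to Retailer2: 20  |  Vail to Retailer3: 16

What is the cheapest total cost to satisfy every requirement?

835

A cheapest plan:
  Akron→Retailer3: 49 × €4 = €196
  Provo→Retailer1: 53 × €2 = €106
  Provo→Retailer2: 9 × €8 = €72
  Provo→Retailer3: 15 × €19 = €285
  Vail→Retailer3: 11 × €16 = €176
Total = 196 + 106 + 72 + 285 + 176 = €835.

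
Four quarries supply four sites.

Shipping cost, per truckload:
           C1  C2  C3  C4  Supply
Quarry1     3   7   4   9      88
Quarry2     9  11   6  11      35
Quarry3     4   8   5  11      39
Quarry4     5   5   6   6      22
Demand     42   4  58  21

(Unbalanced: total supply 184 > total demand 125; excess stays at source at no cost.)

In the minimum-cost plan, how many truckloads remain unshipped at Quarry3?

24

Minimum-cost shipments:
  Quarry1→C1: 42 × 3 = 126
  Quarry1→C2: 3 × 7 = 21
  Quarry1→C3: 43 × 4 = 172
  Quarry3→C3: 15 × 5 = 75
  Quarry4→C2: 1 × 5 = 5
  Quarry4→C4: 21 × 6 = 126
Total cost = 525.
Quarry3 ships 15 of its 39, leaving 24.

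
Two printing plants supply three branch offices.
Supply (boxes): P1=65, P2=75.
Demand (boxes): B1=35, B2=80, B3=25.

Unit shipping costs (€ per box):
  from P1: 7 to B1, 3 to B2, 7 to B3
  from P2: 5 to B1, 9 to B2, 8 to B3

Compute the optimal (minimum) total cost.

An optimal shipping plan:
  P1 to B2: 65 boxes
  P2 to B1: 35 boxes
  P2 to B2: 15 boxes
  P2 to B3: 25 boxes
Total cost = €705.

705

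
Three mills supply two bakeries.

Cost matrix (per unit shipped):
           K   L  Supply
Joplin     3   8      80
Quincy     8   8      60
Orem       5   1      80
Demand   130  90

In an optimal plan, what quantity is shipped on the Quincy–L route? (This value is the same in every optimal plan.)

10

The minimum-cost plan:
  Joplin–K: 80 sacks
  Quincy–K: 50 sacks
  Quincy–L: 10 sacks
  Orem–L: 80 sacks
Total cost = 800.
So Quincy→L carries 10 sacks.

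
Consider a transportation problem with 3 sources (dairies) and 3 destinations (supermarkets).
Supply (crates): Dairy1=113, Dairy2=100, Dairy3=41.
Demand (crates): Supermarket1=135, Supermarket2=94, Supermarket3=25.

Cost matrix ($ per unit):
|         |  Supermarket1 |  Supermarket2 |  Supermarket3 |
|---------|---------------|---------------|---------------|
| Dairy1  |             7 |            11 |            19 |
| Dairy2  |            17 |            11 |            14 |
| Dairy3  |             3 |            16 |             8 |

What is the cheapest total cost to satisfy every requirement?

2127

An optimal shipping plan:
  Dairy1→Supermarket1: 113 × $7 = $791
  Dairy2→Supermarket2: 94 × $11 = $1034
  Dairy2→Supermarket3: 6 × $14 = $84
  Dairy3→Supermarket1: 22 × $3 = $66
  Dairy3→Supermarket3: 19 × $8 = $152
Total = 791 + 1034 + 84 + 66 + 152 = $2127.
(Supply check: Dairy1 ships 113; Dairy2 ships 100; Dairy3 ships 41.)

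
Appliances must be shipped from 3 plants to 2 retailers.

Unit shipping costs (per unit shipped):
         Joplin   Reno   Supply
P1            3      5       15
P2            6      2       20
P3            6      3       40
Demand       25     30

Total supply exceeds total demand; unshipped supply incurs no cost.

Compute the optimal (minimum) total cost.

175

A cheapest plan:
  P1 to Joplin: 15 × 3 = 45
  P2 to Reno: 20 × 2 = 40
  P3 to Joplin: 10 × 6 = 60
  P3 to Reno: 10 × 3 = 30
Total = 45 + 40 + 60 + 30 = 175.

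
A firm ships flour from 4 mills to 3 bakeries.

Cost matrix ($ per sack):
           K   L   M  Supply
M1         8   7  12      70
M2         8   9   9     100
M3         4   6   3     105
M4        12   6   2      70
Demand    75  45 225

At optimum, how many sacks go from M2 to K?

50

The minimum-cost plan:
  M1 to K: 25 × $8 = $200
  M1 to L: 45 × $7 = $315
  M2 to K: 50 × $8 = $400
  M2 to M: 50 × $9 = $450
  M3 to M: 105 × $3 = $315
  M4 to M: 70 × $2 = $140
Total cost = $1820.
So M2→K carries 50 sacks.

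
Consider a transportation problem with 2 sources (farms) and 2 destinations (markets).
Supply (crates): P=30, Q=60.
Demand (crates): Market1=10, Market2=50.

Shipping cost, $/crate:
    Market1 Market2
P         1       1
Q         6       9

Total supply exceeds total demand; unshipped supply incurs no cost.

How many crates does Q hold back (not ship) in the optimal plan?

Minimum-cost shipments:
  P to Market2: 30 × $1 = $30
  Q to Market1: 10 × $6 = $60
  Q to Market2: 20 × $9 = $180
Total cost = $270.
Q ships 30 of its 60, leaving 30.

30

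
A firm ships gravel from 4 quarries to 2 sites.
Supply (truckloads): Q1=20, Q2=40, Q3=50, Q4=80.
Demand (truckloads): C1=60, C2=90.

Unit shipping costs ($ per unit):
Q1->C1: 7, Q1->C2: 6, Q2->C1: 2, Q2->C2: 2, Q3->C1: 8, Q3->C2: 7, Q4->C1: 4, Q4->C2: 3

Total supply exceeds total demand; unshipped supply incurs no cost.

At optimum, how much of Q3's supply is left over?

40

An optimal plan:
  Q1 to C2: 20 × $6 = $120
  Q2 to C1: 40 × $2 = $80
  Q3 to C1: 10 × $8 = $80
  Q4 to C1: 10 × $4 = $40
  Q4 to C2: 70 × $3 = $210
Total cost = $530.
Q3 ships 10 of its 50, leaving 40.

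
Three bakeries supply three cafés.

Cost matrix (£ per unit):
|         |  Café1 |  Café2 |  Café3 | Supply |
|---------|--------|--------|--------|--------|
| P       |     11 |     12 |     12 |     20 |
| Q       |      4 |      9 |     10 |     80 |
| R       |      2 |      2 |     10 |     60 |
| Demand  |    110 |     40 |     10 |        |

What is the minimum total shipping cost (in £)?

One minimum-cost allocation:
  P->Café1: 10 × £11 = £110
  P->Café3: 10 × £12 = £120
  Q->Café1: 80 × £4 = £320
  R->Café1: 20 × £2 = £40
  R->Café2: 40 × £2 = £80
Total = 110 + 120 + 320 + 40 + 80 = £670.
(Supply check: P ships 20; Q ships 80; R ships 60.)

670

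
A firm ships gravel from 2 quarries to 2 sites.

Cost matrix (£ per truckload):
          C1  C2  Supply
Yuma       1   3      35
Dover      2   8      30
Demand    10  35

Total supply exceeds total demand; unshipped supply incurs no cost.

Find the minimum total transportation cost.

125

Optimal allocation:
  Yuma->C2: 35 truckloads
  Dover->C1: 10 truckloads
Total cost = £125.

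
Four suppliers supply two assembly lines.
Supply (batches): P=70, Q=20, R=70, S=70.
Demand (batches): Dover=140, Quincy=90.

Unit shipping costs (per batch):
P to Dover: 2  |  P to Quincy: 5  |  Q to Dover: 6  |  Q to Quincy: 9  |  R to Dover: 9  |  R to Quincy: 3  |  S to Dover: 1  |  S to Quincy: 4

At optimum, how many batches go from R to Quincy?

70

The minimum-cost plan:
  P–Dover: 70 batches
  Q–Dover: 20 batches
  R–Quincy: 70 batches
  S–Dover: 50 batches
  S–Quincy: 20 batches
Total cost = 600.
So R→Quincy carries 70 batches.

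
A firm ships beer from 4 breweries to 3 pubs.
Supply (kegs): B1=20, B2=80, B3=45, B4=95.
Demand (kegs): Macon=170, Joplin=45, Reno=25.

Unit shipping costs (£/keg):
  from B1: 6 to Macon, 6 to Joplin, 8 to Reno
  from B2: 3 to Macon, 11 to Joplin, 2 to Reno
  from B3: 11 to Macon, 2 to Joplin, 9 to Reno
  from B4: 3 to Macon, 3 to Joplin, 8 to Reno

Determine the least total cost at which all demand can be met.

One minimum-cost allocation:
  B1->Macon: 20 × £6 = £120
  B2->Macon: 55 × £3 = £165
  B2->Reno: 25 × £2 = £50
  B3->Joplin: 45 × £2 = £90
  B4->Macon: 95 × £3 = £285
Total = 120 + 165 + 50 + 90 + 285 = £710.
(Supply check: B1 ships 20; B2 ships 80; B3 ships 45; B4 ships 95.)

710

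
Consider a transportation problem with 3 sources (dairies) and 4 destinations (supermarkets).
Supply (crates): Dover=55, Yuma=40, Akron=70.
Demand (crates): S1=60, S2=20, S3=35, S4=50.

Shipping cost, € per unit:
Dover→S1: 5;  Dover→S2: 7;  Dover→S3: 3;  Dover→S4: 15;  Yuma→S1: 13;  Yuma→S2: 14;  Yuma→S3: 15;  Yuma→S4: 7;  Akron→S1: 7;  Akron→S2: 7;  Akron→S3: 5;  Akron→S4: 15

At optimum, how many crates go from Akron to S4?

Solving gives:
  Dover to S1: 20 × €5 = €100
  Dover to S3: 35 × €3 = €105
  Yuma to S4: 40 × €7 = €280
  Akron to S1: 40 × €7 = €280
  Akron to S2: 20 × €7 = €140
  Akron to S4: 10 × €15 = €150
Total cost = €1055.
So Akron→S4 carries 10 crates.

10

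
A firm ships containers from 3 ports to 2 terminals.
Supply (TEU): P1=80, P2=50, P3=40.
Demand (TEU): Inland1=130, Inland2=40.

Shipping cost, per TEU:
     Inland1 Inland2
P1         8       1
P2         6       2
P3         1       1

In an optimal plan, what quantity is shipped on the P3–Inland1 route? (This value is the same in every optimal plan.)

Solving gives:
  P1→Inland1: 40 × 8 = 320
  P1→Inland2: 40 × 1 = 40
  P2→Inland1: 50 × 6 = 300
  P3→Inland1: 40 × 1 = 40
Total cost = 700.
So P3→Inland1 carries 40 TEU.

40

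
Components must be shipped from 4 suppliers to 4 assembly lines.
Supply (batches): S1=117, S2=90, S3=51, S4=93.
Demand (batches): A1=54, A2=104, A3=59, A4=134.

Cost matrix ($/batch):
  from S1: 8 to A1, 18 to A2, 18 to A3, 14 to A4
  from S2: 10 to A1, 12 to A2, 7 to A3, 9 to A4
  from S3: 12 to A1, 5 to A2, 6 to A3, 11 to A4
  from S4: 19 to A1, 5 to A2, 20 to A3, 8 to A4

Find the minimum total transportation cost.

2846

An optimal shipping plan:
  S1–A1: 54 × $8 = $432
  S1–A4: 63 × $14 = $882
  S2–A3: 19 × $7 = $133
  S2–A4: 71 × $9 = $639
  S3–A2: 11 × $5 = $55
  S3–A3: 40 × $6 = $240
  S4–A2: 93 × $5 = $465
Total = 432 + 882 + 133 + 639 + 55 + 240 + 465 = $2846.
(Supply check: S1 ships 117; S2 ships 90; S3 ships 51; S4 ships 93.)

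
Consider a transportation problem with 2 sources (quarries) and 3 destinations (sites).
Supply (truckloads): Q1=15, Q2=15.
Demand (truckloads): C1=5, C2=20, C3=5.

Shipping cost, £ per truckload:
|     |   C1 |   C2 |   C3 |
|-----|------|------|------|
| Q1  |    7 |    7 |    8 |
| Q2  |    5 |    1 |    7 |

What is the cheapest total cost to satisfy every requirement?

One minimum-cost allocation:
  Q1→C1: 5 × £7 = £35
  Q1→C2: 5 × £7 = £35
  Q1→C3: 5 × £8 = £40
  Q2→C2: 15 × £1 = £15
Total = 35 + 35 + 40 + 15 = £125.
(Supply check: Q1 ships 15; Q2 ships 15.)

125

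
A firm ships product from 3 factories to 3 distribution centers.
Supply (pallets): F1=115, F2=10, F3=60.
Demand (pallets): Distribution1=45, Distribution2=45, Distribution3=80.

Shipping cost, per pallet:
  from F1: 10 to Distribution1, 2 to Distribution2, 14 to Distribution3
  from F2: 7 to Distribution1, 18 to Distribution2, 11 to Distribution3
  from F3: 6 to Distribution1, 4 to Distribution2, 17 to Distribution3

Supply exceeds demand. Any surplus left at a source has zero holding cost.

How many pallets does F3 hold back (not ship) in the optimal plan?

15

Minimum-cost shipments:
  F1–Distribution2: 45 pallets
  F1–Distribution3: 70 pallets
  F2–Distribution3: 10 pallets
  F3–Distribution1: 45 pallets
Total cost = 1450.
F3 ships 45 of its 60, leaving 15.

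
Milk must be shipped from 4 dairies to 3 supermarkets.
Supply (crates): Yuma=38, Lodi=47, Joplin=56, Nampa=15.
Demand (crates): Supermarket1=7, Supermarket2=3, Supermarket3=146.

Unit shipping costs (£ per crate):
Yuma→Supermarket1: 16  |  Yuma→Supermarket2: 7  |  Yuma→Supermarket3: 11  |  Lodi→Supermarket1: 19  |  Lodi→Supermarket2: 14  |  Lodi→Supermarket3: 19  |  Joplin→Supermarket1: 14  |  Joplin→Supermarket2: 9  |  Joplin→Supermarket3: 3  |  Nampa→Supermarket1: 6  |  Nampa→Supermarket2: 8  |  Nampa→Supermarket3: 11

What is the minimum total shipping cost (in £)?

Optimal allocation:
  Yuma→Supermarket3: 38 crates
  Lodi→Supermarket2: 3 crates
  Lodi→Supermarket3: 44 crates
  Joplin→Supermarket3: 56 crates
  Nampa→Supermarket1: 7 crates
  Nampa→Supermarket3: 8 crates
Total cost = £1594.

1594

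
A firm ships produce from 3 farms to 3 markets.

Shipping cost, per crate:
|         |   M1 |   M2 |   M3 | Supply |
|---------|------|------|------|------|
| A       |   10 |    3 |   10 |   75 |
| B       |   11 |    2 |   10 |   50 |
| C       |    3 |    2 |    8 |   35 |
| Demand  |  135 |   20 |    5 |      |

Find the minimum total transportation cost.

One minimum-cost allocation:
  A→M1: 75 crates
  B→M1: 25 crates
  B→M2: 20 crates
  B→M3: 5 crates
  C→M1: 35 crates
Total cost = 1220.
(Supply check: A ships 75; B ships 50; C ships 35.)

1220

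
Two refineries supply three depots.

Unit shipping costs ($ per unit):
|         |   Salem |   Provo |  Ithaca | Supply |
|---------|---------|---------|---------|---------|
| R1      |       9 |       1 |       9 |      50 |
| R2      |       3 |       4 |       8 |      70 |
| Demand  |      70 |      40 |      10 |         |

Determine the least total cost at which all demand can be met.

340

A cheapest plan:
  R1–Provo: 40 × $1 = $40
  R1–Ithaca: 10 × $9 = $90
  R2–Salem: 70 × $3 = $210
Total = 40 + 90 + 210 = $340.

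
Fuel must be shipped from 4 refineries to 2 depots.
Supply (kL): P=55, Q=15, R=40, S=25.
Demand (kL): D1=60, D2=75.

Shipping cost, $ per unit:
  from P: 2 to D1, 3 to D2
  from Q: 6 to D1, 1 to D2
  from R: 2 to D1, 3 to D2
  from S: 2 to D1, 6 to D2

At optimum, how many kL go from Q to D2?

15

Solving gives:
  P to D1: 35 × $2 = $70
  P to D2: 20 × $3 = $60
  Q to D2: 15 × $1 = $15
  R to D2: 40 × $3 = $120
  S to D1: 25 × $2 = $50
Total cost = $315.
So Q→D2 carries 15 kL.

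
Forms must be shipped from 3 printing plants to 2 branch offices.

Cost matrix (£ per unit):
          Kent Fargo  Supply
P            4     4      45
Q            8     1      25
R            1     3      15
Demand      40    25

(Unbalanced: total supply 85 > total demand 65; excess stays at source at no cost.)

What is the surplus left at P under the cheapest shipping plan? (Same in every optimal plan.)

20

An optimal plan:
  P→Kent: 25 × £4 = £100
  Q→Fargo: 25 × £1 = £25
  R→Kent: 15 × £1 = £15
Total cost = £140.
P ships 25 of its 45, leaving 20.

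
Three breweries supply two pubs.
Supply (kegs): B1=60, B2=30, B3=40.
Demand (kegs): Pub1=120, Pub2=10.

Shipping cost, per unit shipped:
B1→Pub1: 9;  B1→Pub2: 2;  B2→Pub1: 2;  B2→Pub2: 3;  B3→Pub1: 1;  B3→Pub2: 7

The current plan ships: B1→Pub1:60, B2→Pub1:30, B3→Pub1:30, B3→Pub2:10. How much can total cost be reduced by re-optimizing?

130

Current plan cost = 60·9 + 30·2 + 30·1 + 10·7 = 700.
Optimal plan:
  B1→Pub1: 50 kegs
  B1→Pub2: 10 kegs
  B2→Pub1: 30 kegs
  B3→Pub1: 40 kegs
Optimal cost = 570.
Saving = 700 − 570 = 130.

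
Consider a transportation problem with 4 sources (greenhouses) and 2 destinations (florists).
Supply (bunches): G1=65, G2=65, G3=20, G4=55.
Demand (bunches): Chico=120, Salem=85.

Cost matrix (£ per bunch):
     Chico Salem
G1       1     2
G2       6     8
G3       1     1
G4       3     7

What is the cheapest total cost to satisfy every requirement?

705

An optimal shipping plan:
  G1->Salem: 65 × £2 = £130
  G2->Chico: 65 × £6 = £390
  G3->Salem: 20 × £1 = £20
  G4->Chico: 55 × £3 = £165
Total = 130 + 390 + 20 + 165 = £705.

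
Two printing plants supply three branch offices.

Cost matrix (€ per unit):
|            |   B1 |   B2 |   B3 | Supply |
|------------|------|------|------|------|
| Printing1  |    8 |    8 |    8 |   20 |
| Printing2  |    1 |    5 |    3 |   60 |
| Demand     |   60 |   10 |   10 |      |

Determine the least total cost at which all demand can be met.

220

One minimum-cost allocation:
  Printing1->B2: 10 × €8 = €80
  Printing1->B3: 10 × €8 = €80
  Printing2->B1: 60 × €1 = €60
Total = 80 + 80 + 60 = €220.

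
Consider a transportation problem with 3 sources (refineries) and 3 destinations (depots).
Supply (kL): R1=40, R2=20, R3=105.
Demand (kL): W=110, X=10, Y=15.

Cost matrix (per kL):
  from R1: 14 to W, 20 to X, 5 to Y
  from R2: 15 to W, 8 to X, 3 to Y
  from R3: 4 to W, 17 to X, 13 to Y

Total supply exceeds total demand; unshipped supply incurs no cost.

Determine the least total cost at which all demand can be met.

625

A cheapest plan:
  R1 to W: 5 kL
  R1 to Y: 5 kL
  R2 to X: 10 kL
  R2 to Y: 10 kL
  R3 to W: 105 kL
Total cost = 625.
(Supply check: R1 ships 10; R2 ships 20; R3 ships 105.)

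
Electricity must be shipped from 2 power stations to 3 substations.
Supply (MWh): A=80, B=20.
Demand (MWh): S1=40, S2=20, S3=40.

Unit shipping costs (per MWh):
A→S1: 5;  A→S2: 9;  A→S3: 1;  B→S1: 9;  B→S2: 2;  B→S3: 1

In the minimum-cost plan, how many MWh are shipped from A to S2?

0

The minimum-cost plan:
  A to S1: 40 MWh
  A to S3: 40 MWh
  B to S2: 20 MWh
Total cost = 280.
The route A→S2 is not used.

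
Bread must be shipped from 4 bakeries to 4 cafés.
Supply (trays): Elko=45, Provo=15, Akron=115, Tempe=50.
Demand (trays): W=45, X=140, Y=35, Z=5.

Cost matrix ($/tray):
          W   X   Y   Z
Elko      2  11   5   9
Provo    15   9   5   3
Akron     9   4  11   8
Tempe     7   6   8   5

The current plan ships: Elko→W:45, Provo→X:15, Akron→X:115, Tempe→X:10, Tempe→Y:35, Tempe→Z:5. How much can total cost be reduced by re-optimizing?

Current plan cost = 45·2 + 15·9 + 115·4 + 10·6 + 35·8 + 5·5 = $1050.
Optimal plan:
  Elko to W: 45 trays
  Provo to Y: 15 trays
  Akron to X: 115 trays
  Tempe to X: 25 trays
  Tempe to Y: 20 trays
  Tempe to Z: 5 trays
Optimal cost = $960.
Saving = 1050 − 960 = $90.

90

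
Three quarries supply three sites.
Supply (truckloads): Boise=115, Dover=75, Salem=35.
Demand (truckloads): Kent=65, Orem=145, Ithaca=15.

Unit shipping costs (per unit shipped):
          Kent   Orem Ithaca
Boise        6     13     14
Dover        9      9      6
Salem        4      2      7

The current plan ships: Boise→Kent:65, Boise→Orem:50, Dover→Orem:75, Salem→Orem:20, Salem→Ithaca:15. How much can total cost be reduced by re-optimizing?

120

Current plan cost = 65·6 + 50·13 + 75·9 + 20·2 + 15·7 = 1860.
Optimal plan:
  Boise->Kent: 65 × 6 = 390
  Boise->Orem: 50 × 13 = 650
  Dover->Orem: 60 × 9 = 540
  Dover->Ithaca: 15 × 6 = 90
  Salem->Orem: 35 × 2 = 70
Optimal cost = 1740.
Saving = 1860 − 1740 = 120.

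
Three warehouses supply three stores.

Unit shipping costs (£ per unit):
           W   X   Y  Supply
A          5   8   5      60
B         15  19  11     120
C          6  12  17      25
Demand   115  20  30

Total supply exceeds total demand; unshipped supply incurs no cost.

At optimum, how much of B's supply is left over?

40

Minimum-cost shipments:
  A–W: 40 × £5 = £200
  A–X: 20 × £8 = £160
  B–W: 50 × £15 = £750
  B–Y: 30 × £11 = £330
  C–W: 25 × £6 = £150
Total cost = £1590.
B ships 80 of its 120, leaving 40.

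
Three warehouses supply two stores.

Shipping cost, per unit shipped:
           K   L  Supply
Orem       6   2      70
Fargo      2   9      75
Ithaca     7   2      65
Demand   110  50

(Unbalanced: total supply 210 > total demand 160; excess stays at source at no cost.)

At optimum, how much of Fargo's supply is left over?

0

An optimal plan:
  Orem->K: 35 × 6 = 210
  Orem->L: 35 × 2 = 70
  Fargo->K: 75 × 2 = 150
  Ithaca->L: 15 × 2 = 30
Total cost = 460.
Fargo ships 75 of its 75, leaving 0.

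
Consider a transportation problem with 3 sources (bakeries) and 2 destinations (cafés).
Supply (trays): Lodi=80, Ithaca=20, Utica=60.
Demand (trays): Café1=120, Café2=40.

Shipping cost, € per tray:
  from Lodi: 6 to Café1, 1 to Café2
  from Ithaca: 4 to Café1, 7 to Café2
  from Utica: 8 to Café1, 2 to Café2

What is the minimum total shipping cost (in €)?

800

Optimal allocation:
  Lodi->Café1: 80 × €6 = €480
  Ithaca->Café1: 20 × €4 = €80
  Utica->Café1: 20 × €8 = €160
  Utica->Café2: 40 × €2 = €80
Total = 480 + 80 + 160 + 80 = €800.
(Supply check: Lodi ships 80; Ithaca ships 20; Utica ships 60.)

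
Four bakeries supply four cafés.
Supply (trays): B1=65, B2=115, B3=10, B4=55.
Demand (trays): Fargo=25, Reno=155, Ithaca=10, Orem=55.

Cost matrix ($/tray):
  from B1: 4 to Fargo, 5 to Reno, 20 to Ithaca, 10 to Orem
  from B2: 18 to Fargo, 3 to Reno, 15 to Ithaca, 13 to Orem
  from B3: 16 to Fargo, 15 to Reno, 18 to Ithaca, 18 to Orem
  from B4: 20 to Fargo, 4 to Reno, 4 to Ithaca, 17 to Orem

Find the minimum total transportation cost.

An optimal shipping plan:
  B1 to Fargo: 25 × $4 = $100
  B1 to Orem: 40 × $10 = $400
  B2 to Reno: 110 × $3 = $330
  B2 to Orem: 5 × $13 = $65
  B3 to Orem: 10 × $18 = $180
  B4 to Reno: 45 × $4 = $180
  B4 to Ithaca: 10 × $4 = $40
Total = 100 + 400 + 330 + 65 + 180 + 180 + 40 = $1295.

1295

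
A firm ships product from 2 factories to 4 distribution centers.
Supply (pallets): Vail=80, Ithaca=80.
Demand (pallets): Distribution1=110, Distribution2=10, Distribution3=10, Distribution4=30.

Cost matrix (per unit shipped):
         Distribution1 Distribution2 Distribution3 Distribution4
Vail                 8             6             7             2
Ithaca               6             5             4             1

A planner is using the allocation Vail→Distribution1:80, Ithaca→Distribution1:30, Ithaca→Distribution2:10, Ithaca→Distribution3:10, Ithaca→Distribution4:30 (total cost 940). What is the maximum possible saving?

40

Current plan cost = 80·8 + 30·6 + 10·5 + 10·4 + 30·1 = 940.
Optimal plan:
  Vail→Distribution1: 40 × 8 = 320
  Vail→Distribution2: 10 × 6 = 60
  Vail→Distribution4: 30 × 2 = 60
  Ithaca→Distribution1: 70 × 6 = 420
  Ithaca→Distribution3: 10 × 4 = 40
Optimal cost = 900.
Saving = 940 − 900 = 40.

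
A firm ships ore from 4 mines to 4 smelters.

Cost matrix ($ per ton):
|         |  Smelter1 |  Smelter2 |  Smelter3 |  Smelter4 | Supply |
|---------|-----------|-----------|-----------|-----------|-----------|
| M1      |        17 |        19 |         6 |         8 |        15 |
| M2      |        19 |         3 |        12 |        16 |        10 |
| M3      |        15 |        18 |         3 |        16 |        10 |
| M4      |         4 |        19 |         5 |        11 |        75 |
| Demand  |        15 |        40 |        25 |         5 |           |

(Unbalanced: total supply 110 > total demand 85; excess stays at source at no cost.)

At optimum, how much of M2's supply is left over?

Minimum-cost shipments:
  M1–Smelter2: 10 tons
  M1–Smelter4: 5 tons
  M2–Smelter2: 10 tons
  M3–Smelter3: 10 tons
  M4–Smelter1: 15 tons
  M4–Smelter2: 20 tons
  M4–Smelter3: 15 tons
Total cost = $805.
M2 ships 10 of its 10, leaving 0.

0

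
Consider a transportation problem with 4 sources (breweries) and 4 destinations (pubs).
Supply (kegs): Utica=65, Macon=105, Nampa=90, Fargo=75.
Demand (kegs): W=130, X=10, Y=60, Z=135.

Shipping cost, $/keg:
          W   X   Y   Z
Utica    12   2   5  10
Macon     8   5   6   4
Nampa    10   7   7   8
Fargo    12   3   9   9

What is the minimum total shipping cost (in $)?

2395

One minimum-cost allocation:
  Utica–X: 5 × $2 = $10
  Utica–Y: 60 × $5 = $300
  Macon–Z: 105 × $4 = $420
  Nampa–W: 90 × $10 = $900
  Fargo–W: 40 × $12 = $480
  Fargo–X: 5 × $3 = $15
  Fargo–Z: 30 × $9 = $270
Total = 10 + 300 + 420 + 900 + 480 + 15 + 270 = $2395.
(Supply check: Utica ships 65; Macon ships 105; Nampa ships 90; Fargo ships 75.)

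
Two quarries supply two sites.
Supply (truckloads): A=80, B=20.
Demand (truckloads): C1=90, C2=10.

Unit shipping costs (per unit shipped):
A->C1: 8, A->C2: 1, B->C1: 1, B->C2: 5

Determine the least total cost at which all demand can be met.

590

One minimum-cost allocation:
  A->C1: 70 truckloads
  A->C2: 10 truckloads
  B->C1: 20 truckloads
Total cost = 590.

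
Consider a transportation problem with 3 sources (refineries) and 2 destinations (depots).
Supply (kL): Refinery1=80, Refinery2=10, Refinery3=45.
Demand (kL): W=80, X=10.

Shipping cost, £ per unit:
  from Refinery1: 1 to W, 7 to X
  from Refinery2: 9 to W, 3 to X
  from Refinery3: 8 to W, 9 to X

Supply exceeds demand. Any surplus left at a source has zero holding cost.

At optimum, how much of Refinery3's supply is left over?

45

An optimal plan:
  Refinery1->W: 80 kL
  Refinery2->X: 10 kL
Total cost = £110.
Refinery3 ships 0 of its 45, leaving 45.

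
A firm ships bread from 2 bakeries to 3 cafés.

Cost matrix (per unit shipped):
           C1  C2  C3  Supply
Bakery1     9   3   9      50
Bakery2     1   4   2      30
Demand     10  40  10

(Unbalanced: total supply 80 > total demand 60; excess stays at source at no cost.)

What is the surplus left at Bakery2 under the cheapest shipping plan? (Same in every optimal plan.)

10

Minimum-cost shipments:
  Bakery1->C2: 40 × 3 = 120
  Bakery2->C1: 10 × 1 = 10
  Bakery2->C3: 10 × 2 = 20
Total cost = 150.
Bakery2 ships 20 of its 30, leaving 10.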